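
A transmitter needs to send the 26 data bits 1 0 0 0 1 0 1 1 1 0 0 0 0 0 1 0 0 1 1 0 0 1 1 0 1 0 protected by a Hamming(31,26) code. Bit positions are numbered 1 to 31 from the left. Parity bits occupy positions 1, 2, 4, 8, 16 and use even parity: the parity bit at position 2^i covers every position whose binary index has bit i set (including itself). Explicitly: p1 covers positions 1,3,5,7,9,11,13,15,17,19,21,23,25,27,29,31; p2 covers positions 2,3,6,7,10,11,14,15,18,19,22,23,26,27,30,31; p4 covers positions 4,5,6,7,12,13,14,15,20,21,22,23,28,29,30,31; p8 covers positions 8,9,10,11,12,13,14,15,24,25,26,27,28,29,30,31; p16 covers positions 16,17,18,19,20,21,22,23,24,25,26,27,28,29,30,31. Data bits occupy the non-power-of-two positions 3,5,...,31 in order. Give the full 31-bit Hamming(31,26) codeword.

Place data bits at non-power-of-two positions: b3=1, b5=0, b6=0, b7=0, b9=1, b10=0, b11=1, b12=1, b13=1, b14=0, b15=0, b17=0, b18=0, b19=0, b20=1, b21=0, b22=0, b23=1, b24=1, b25=0, b26=0, b27=1, b28=1, b29=0, b30=1, b31=0.
p1 = XOR of data positions {3,5,7,9,11,13,15,17,19,21,23,25,27,29,31} = 1⊕0⊕0⊕1⊕1⊕1⊕0⊕0⊕0⊕0⊕1⊕0⊕1⊕0⊕0 = 0
p2 = XOR of data positions {3,6,7,10,11,14,15,18,19,22,23,26,27,30,31} = 1⊕0⊕0⊕0⊕1⊕0⊕0⊕0⊕0⊕0⊕1⊕0⊕1⊕1⊕0 = 1
p4 = XOR of data positions {5,6,7,12,13,14,15,20,21,22,23,28,29,30,31} = 0⊕0⊕0⊕1⊕1⊕0⊕0⊕1⊕0⊕0⊕1⊕1⊕0⊕1⊕0 = 0
p8 = XOR of data positions {9,10,11,12,13,14,15,24,25,26,27,28,29,30,31} = 1⊕0⊕1⊕1⊕1⊕0⊕0⊕1⊕0⊕0⊕1⊕1⊕0⊕1⊕0 = 0
p16 = XOR of data positions {17,18,19,20,21,22,23,24,25,26,27,28,29,30,31} = 0⊕0⊕0⊕1⊕0⊕0⊕1⊕1⊕0⊕0⊕1⊕1⊕0⊕1⊕0 = 0
Codeword b1..b31 = 0110000010111000000100110011010

0110000010111000000100110011010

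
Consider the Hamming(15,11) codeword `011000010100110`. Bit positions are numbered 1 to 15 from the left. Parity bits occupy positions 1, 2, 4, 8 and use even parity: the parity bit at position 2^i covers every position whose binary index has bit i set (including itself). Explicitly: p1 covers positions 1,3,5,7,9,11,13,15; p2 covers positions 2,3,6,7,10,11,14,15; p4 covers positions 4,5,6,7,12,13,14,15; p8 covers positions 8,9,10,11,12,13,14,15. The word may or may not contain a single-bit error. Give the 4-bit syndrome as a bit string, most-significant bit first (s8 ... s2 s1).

s1: b1⊕b3⊕b5⊕b7⊕b9⊕b11⊕b13⊕b15 = 0⊕1⊕0⊕0⊕0⊕0⊕1⊕0 = 0
s2: b2⊕b3⊕b6⊕b7⊕b10⊕b11⊕b14⊕b15 = 1⊕1⊕0⊕0⊕1⊕0⊕1⊕0 = 0
s4: b4⊕b5⊕b6⊕b7⊕b12⊕b13⊕b14⊕b15 = 0⊕0⊕0⊕0⊕0⊕1⊕1⊕0 = 0
s8: b8⊕b9⊕b10⊕b11⊕b12⊕b13⊕b14⊕b15 = 1⊕0⊕1⊕0⊕0⊕1⊕1⊕0 = 0
Syndrome (s8...s1) = 0000 → position 0 (no error).

0000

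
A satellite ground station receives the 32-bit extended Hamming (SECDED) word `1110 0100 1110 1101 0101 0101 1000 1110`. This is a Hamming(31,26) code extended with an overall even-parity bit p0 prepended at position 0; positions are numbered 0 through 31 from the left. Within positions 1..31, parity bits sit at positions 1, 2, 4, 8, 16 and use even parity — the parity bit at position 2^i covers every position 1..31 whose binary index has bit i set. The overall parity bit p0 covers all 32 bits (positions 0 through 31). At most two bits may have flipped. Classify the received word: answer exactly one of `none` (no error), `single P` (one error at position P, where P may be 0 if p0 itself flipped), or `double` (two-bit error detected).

double

s1: b1⊕b3⊕b5⊕b7⊕b9⊕b11⊕b13⊕b15⊕b17⊕b19⊕b21⊕b23⊕b25⊕b27⊕b29⊕b31 = 1⊕0⊕1⊕0⊕1⊕0⊕1⊕1⊕1⊕1⊕1⊕1⊕0⊕0⊕1⊕0 = 0
s2: b2⊕b3⊕b6⊕b7⊕b10⊕b11⊕b14⊕b15⊕b18⊕b19⊕b22⊕b23⊕b26⊕b27⊕b30⊕b31 = 1⊕0⊕0⊕0⊕1⊕0⊕0⊕1⊕0⊕1⊕0⊕1⊕0⊕0⊕1⊕0 = 0
s4: b4⊕b5⊕b6⊕b7⊕b12⊕b13⊕b14⊕b15⊕b20⊕b21⊕b22⊕b23⊕b28⊕b29⊕b30⊕b31 = 0⊕1⊕0⊕0⊕1⊕1⊕0⊕1⊕0⊕1⊕0⊕1⊕1⊕1⊕1⊕0 = 1
s8: b8⊕b9⊕b10⊕b11⊕b12⊕b13⊕b14⊕b15⊕b24⊕b25⊕b26⊕b27⊕b28⊕b29⊕b30⊕b31 = 1⊕1⊕1⊕0⊕1⊕1⊕0⊕1⊕1⊕0⊕0⊕0⊕1⊕1⊕1⊕0 = 0
s16: b16⊕b17⊕b18⊕b19⊕b20⊕b21⊕b22⊕b23⊕b24⊕b25⊕b26⊕b27⊕b28⊕b29⊕b30⊕b31 = 0⊕1⊕0⊕1⊕0⊕1⊕0⊕1⊕1⊕0⊕0⊕0⊕1⊕1⊕1⊕0 = 0
Syndrome (s16...s1) = 00100 → position 4.
Overall parity (XOR of all 32 bits, including p0): 1⊕1⊕1⊕0⊕0⊕1⊕0⊕0⊕1⊕1⊕1⊕0⊕1⊕1⊕0⊕1⊕0⊕1⊕0⊕1⊕0⊕1⊕0⊕1⊕1⊕0⊕0⊕0⊕1⊕1⊕1⊕0 = 0
Overall=0, syndrome position=4 → double-bit error detected (uncorrectable).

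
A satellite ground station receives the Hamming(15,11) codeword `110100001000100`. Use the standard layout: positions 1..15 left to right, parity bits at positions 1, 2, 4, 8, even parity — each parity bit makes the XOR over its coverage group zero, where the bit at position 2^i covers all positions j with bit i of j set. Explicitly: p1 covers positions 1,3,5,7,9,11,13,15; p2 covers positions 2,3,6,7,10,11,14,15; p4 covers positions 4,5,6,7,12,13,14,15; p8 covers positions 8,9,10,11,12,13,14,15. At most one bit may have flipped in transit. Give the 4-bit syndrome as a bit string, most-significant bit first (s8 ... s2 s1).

s1: b1⊕b3⊕b5⊕b7⊕b9⊕b11⊕b13⊕b15 = 1⊕0⊕0⊕0⊕1⊕0⊕1⊕0 = 1
s2: b2⊕b3⊕b6⊕b7⊕b10⊕b11⊕b14⊕b15 = 1⊕0⊕0⊕0⊕0⊕0⊕0⊕0 = 1
s4: b4⊕b5⊕b6⊕b7⊕b12⊕b13⊕b14⊕b15 = 1⊕0⊕0⊕0⊕0⊕1⊕0⊕0 = 0
s8: b8⊕b9⊕b10⊕b11⊕b12⊕b13⊕b14⊕b15 = 0⊕1⊕0⊕0⊕0⊕1⊕0⊕0 = 0
Syndrome (s8...s1) = 0011 → position 3.

0011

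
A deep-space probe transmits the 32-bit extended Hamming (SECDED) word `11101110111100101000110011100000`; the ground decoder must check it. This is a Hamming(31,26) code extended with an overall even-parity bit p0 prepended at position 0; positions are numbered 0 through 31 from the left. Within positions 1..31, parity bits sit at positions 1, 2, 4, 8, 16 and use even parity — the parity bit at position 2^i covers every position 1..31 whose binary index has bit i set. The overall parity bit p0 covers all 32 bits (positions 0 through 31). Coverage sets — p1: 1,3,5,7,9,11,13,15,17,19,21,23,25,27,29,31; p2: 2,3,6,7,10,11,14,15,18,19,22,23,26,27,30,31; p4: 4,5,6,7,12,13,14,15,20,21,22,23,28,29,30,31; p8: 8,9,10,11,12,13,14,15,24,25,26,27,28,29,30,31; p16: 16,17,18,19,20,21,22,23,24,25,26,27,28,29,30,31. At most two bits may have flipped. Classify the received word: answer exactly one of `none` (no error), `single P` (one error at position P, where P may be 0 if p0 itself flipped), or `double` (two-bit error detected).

single 0

s1: b1⊕b3⊕b5⊕b7⊕b9⊕b11⊕b13⊕b15⊕b17⊕b19⊕b21⊕b23⊕b25⊕b27⊕b29⊕b31 = 1⊕0⊕1⊕0⊕1⊕1⊕0⊕0⊕0⊕0⊕1⊕0⊕1⊕0⊕0⊕0 = 0
s2: b2⊕b3⊕b6⊕b7⊕b10⊕b11⊕b14⊕b15⊕b18⊕b19⊕b22⊕b23⊕b26⊕b27⊕b30⊕b31 = 1⊕0⊕1⊕0⊕1⊕1⊕1⊕0⊕0⊕0⊕0⊕0⊕1⊕0⊕0⊕0 = 0
s4: b4⊕b5⊕b6⊕b7⊕b12⊕b13⊕b14⊕b15⊕b20⊕b21⊕b22⊕b23⊕b28⊕b29⊕b30⊕b31 = 1⊕1⊕1⊕0⊕0⊕0⊕1⊕0⊕1⊕1⊕0⊕0⊕0⊕0⊕0⊕0 = 0
s8: b8⊕b9⊕b10⊕b11⊕b12⊕b13⊕b14⊕b15⊕b24⊕b25⊕b26⊕b27⊕b28⊕b29⊕b30⊕b31 = 1⊕1⊕1⊕1⊕0⊕0⊕1⊕0⊕1⊕1⊕1⊕0⊕0⊕0⊕0⊕0 = 0
s16: b16⊕b17⊕b18⊕b19⊕b20⊕b21⊕b22⊕b23⊕b24⊕b25⊕b26⊕b27⊕b28⊕b29⊕b30⊕b31 = 1⊕0⊕0⊕0⊕1⊕1⊕0⊕0⊕1⊕1⊕1⊕0⊕0⊕0⊕0⊕0 = 0
Syndrome (s16...s1) = 00000 → position 0 (no error).
Overall parity (XOR of all 32 bits, including p0): 1⊕1⊕1⊕0⊕1⊕1⊕1⊕0⊕1⊕1⊕1⊕1⊕0⊕0⊕1⊕0⊕1⊕0⊕0⊕0⊕1⊕1⊕0⊕0⊕1⊕1⊕1⊕0⊕0⊕0⊕0⊕0 = 1
Overall=1, syndrome position=0 → single-bit error at position 0.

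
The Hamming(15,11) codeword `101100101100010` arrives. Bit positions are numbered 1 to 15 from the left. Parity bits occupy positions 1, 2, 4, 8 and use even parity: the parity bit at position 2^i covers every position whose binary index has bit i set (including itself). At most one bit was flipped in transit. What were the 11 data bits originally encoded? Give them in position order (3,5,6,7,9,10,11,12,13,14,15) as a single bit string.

s1: b1⊕b3⊕b5⊕b7⊕b9⊕b11⊕b13⊕b15 = 1⊕1⊕0⊕1⊕1⊕0⊕0⊕0 = 0
s2: b2⊕b3⊕b6⊕b7⊕b10⊕b11⊕b14⊕b15 = 0⊕1⊕0⊕1⊕1⊕0⊕1⊕0 = 0
s4: b4⊕b5⊕b6⊕b7⊕b12⊕b13⊕b14⊕b15 = 1⊕0⊕0⊕1⊕0⊕0⊕1⊕0 = 1
s8: b8⊕b9⊕b10⊕b11⊕b12⊕b13⊕b14⊕b15 = 0⊕1⊕1⊕0⊕0⊕0⊕1⊕0 = 1
Syndrome (s8...s1) = 1100 → position 12.
Flip bit 12: corrected codeword = 101100101101010
Data bits at positions 3,5,6,7,9,10,11,12,13,14,15: 10011101010

10011101010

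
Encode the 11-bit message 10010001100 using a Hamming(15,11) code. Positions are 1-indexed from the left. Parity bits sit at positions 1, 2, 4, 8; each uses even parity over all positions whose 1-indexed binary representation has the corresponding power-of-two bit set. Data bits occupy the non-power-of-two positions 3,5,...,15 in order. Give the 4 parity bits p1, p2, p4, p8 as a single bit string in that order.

1010

Place data bits at non-power-of-two positions: b3=1, b5=0, b6=0, b7=1, b9=0, b10=0, b11=0, b12=1, b13=1, b14=0, b15=0.
p1 = XOR of data positions {3,5,7,9,11,13,15} = 1⊕0⊕1⊕0⊕0⊕1⊕0 = 1
p2 = XOR of data positions {3,6,7,10,11,14,15} = 1⊕0⊕1⊕0⊕0⊕0⊕0 = 0
p4 = XOR of data positions {5,6,7,12,13,14,15} = 0⊕0⊕1⊕1⊕1⊕0⊕0 = 1
p8 = XOR of data positions {9,10,11,12,13,14,15} = 0⊕0⊕0⊕1⊕1⊕0⊕0 = 0
Parity bits p1,p2,p4,p8 = 1010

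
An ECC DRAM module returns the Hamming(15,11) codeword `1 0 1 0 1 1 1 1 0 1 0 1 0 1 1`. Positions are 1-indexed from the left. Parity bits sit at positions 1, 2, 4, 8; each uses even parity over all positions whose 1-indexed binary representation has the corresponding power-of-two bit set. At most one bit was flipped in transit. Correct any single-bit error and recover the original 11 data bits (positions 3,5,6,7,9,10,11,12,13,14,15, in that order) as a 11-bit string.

s1: b1⊕b3⊕b5⊕b7⊕b9⊕b11⊕b13⊕b15 = 1⊕1⊕1⊕1⊕0⊕0⊕0⊕1 = 1
s2: b2⊕b3⊕b6⊕b7⊕b10⊕b11⊕b14⊕b15 = 0⊕1⊕1⊕1⊕1⊕0⊕1⊕1 = 0
s4: b4⊕b5⊕b6⊕b7⊕b12⊕b13⊕b14⊕b15 = 0⊕1⊕1⊕1⊕1⊕0⊕1⊕1 = 0
s8: b8⊕b9⊕b10⊕b11⊕b12⊕b13⊕b14⊕b15 = 1⊕0⊕1⊕0⊕1⊕0⊕1⊕1 = 1
Syndrome (s8...s1) = 1001 → position 9.
Flip bit 9: corrected codeword = 101011111101011
Data bits at positions 3,5,6,7,9,10,11,12,13,14,15: 11111101011

11111101011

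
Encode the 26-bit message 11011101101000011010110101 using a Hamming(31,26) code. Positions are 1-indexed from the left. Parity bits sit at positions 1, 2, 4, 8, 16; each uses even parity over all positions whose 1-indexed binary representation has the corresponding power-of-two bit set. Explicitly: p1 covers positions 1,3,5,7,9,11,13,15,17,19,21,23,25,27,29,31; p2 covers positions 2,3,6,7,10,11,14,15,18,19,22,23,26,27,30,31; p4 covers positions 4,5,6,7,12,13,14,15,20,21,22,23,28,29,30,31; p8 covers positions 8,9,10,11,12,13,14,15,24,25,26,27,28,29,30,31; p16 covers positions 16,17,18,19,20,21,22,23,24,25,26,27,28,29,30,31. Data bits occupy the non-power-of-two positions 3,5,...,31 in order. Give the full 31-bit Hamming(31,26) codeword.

Place data bits at non-power-of-two positions: b3=1, b5=1, b6=0, b7=1, b9=1, b10=1, b11=0, b12=1, b13=1, b14=0, b15=1, b17=0, b18=0, b19=0, b20=0, b21=1, b22=1, b23=0, b24=1, b25=0, b26=1, b27=1, b28=0, b29=1, b30=0, b31=1.
p1 = XOR of data positions {3,5,7,9,11,13,15,17,19,21,23,25,27,29,31} = 1⊕1⊕1⊕1⊕0⊕1⊕1⊕0⊕0⊕1⊕0⊕0⊕1⊕1⊕1 = 0
p2 = XOR of data positions {3,6,7,10,11,14,15,18,19,22,23,26,27,30,31} = 1⊕0⊕1⊕1⊕0⊕0⊕1⊕0⊕0⊕1⊕0⊕1⊕1⊕0⊕1 = 0
p4 = XOR of data positions {5,6,7,12,13,14,15,20,21,22,23,28,29,30,31} = 1⊕0⊕1⊕1⊕1⊕0⊕1⊕0⊕1⊕1⊕0⊕0⊕1⊕0⊕1 = 1
p8 = XOR of data positions {9,10,11,12,13,14,15,24,25,26,27,28,29,30,31} = 1⊕1⊕0⊕1⊕1⊕0⊕1⊕1⊕0⊕1⊕1⊕0⊕1⊕0⊕1 = 0
p16 = XOR of data positions {17,18,19,20,21,22,23,24,25,26,27,28,29,30,31} = 0⊕0⊕0⊕0⊕1⊕1⊕0⊕1⊕0⊕1⊕1⊕0⊕1⊕0⊕1 = 1
Codeword b1..b31 = 0011101011011011000011010110101

0011101011011011000011010110101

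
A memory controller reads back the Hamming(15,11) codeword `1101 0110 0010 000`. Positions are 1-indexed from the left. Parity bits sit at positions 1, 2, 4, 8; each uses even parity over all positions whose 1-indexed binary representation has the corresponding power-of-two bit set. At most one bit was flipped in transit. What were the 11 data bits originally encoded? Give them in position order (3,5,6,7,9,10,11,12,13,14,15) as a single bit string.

00110010100

s1: b1⊕b3⊕b5⊕b7⊕b9⊕b11⊕b13⊕b15 = 1⊕0⊕0⊕1⊕0⊕1⊕0⊕0 = 1
s2: b2⊕b3⊕b6⊕b7⊕b10⊕b11⊕b14⊕b15 = 1⊕0⊕1⊕1⊕0⊕1⊕0⊕0 = 0
s4: b4⊕b5⊕b6⊕b7⊕b12⊕b13⊕b14⊕b15 = 1⊕0⊕1⊕1⊕0⊕0⊕0⊕0 = 1
s8: b8⊕b9⊕b10⊕b11⊕b12⊕b13⊕b14⊕b15 = 0⊕0⊕0⊕1⊕0⊕0⊕0⊕0 = 1
Syndrome (s8...s1) = 1101 → position 13.
Flip bit 13: corrected codeword = 110101100010100
Data bits at positions 3,5,6,7,9,10,11,12,13,14,15: 00110010100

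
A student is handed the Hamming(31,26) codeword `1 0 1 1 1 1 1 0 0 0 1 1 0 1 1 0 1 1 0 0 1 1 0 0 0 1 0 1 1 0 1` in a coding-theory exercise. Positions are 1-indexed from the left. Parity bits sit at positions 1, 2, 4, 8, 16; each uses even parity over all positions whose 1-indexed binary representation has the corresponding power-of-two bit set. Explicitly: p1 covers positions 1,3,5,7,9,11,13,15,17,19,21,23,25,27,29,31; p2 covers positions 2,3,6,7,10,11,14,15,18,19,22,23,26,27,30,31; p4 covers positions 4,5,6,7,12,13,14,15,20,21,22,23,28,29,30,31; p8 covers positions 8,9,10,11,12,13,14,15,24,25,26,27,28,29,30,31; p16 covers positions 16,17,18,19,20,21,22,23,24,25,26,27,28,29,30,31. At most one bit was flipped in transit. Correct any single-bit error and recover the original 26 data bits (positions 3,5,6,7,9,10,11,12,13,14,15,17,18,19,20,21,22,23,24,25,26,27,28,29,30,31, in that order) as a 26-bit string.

s1: b1⊕b3⊕b5⊕b7⊕b9⊕b11⊕b13⊕b15⊕b17⊕b19⊕b21⊕b23⊕b25⊕b27⊕b29⊕b31 = 1⊕1⊕1⊕1⊕0⊕1⊕0⊕1⊕1⊕0⊕1⊕0⊕0⊕0⊕1⊕1 = 0
s2: b2⊕b3⊕b6⊕b7⊕b10⊕b11⊕b14⊕b15⊕b18⊕b19⊕b22⊕b23⊕b26⊕b27⊕b30⊕b31 = 0⊕1⊕1⊕1⊕0⊕1⊕1⊕1⊕1⊕0⊕1⊕0⊕1⊕0⊕0⊕1 = 0
s4: b4⊕b5⊕b6⊕b7⊕b12⊕b13⊕b14⊕b15⊕b20⊕b21⊕b22⊕b23⊕b28⊕b29⊕b30⊕b31 = 1⊕1⊕1⊕1⊕1⊕0⊕1⊕1⊕0⊕1⊕1⊕0⊕1⊕1⊕0⊕1 = 0
s8: b8⊕b9⊕b10⊕b11⊕b12⊕b13⊕b14⊕b15⊕b24⊕b25⊕b26⊕b27⊕b28⊕b29⊕b30⊕b31 = 0⊕0⊕0⊕1⊕1⊕0⊕1⊕1⊕0⊕0⊕1⊕0⊕1⊕1⊕0⊕1 = 0
s16: b16⊕b17⊕b18⊕b19⊕b20⊕b21⊕b22⊕b23⊕b24⊕b25⊕b26⊕b27⊕b28⊕b29⊕b30⊕b31 = 0⊕1⊕1⊕0⊕0⊕1⊕1⊕0⊕0⊕0⊕1⊕0⊕1⊕1⊕0⊕1 = 0
Syndrome (s16...s1) = 00000 → position 0 (no error).
No correction needed.
Data bits at positions 3,5,6,7,9,10,11,12,13,14,15,17,18,19,20,21,22,23,24,25,26,27,28,29,30,31: 11110011011110011000101101

11110011011110011000101101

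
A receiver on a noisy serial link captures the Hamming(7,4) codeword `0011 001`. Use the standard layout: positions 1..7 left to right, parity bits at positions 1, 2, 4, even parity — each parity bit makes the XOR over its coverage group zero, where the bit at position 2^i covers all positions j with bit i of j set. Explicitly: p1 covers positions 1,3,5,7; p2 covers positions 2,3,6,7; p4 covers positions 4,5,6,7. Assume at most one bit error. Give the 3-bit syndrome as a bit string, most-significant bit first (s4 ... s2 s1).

000

s1: b1⊕b3⊕b5⊕b7 = 0⊕1⊕0⊕1 = 0
s2: b2⊕b3⊕b6⊕b7 = 0⊕1⊕0⊕1 = 0
s4: b4⊕b5⊕b6⊕b7 = 1⊕0⊕0⊕1 = 0
Syndrome (s4...s1) = 000 → position 0 (no error).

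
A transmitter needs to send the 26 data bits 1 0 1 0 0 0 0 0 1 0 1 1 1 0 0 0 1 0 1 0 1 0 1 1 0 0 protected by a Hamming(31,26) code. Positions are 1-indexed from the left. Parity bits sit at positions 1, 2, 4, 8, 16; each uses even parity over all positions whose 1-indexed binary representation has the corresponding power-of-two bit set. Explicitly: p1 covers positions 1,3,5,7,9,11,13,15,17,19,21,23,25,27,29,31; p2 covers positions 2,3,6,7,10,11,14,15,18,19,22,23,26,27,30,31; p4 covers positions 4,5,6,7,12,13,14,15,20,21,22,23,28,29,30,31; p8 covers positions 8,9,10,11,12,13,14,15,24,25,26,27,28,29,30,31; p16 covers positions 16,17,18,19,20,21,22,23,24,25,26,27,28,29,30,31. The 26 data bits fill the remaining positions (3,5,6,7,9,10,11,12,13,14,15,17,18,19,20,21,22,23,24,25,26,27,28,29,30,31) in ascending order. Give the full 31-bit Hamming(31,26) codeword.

1010010000001011110001010101100

Place data bits at non-power-of-two positions: b3=1, b5=0, b6=1, b7=0, b9=0, b10=0, b11=0, b12=0, b13=1, b14=0, b15=1, b17=1, b18=1, b19=0, b20=0, b21=0, b22=1, b23=0, b24=1, b25=0, b26=1, b27=0, b28=1, b29=1, b30=0, b31=0.
p1 = XOR of data positions {3,5,7,9,11,13,15,17,19,21,23,25,27,29,31} = 1⊕0⊕0⊕0⊕0⊕1⊕1⊕1⊕0⊕0⊕0⊕0⊕0⊕1⊕0 = 1
p2 = XOR of data positions {3,6,7,10,11,14,15,18,19,22,23,26,27,30,31} = 1⊕1⊕0⊕0⊕0⊕0⊕1⊕1⊕0⊕1⊕0⊕1⊕0⊕0⊕0 = 0
p4 = XOR of data positions {5,6,7,12,13,14,15,20,21,22,23,28,29,30,31} = 0⊕1⊕0⊕0⊕1⊕0⊕1⊕0⊕0⊕1⊕0⊕1⊕1⊕0⊕0 = 0
p8 = XOR of data positions {9,10,11,12,13,14,15,24,25,26,27,28,29,30,31} = 0⊕0⊕0⊕0⊕1⊕0⊕1⊕1⊕0⊕1⊕0⊕1⊕1⊕0⊕0 = 0
p16 = XOR of data positions {17,18,19,20,21,22,23,24,25,26,27,28,29,30,31} = 1⊕1⊕0⊕0⊕0⊕1⊕0⊕1⊕0⊕1⊕0⊕1⊕1⊕0⊕0 = 1
Codeword b1..b31 = 1010010000001011110001010101100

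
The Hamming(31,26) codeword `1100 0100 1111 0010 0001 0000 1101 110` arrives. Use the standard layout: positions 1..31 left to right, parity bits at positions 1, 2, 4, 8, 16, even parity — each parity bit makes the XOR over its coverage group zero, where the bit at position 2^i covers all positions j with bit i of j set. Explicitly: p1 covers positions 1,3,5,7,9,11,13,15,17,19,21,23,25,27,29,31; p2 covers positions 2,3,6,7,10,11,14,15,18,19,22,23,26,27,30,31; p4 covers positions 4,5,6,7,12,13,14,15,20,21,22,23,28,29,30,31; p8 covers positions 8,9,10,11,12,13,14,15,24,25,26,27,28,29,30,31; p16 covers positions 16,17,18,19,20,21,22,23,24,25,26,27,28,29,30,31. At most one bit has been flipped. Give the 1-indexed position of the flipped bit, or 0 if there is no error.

6

s1: b1⊕b3⊕b5⊕b7⊕b9⊕b11⊕b13⊕b15⊕b17⊕b19⊕b21⊕b23⊕b25⊕b27⊕b29⊕b31 = 1⊕0⊕0⊕0⊕1⊕1⊕0⊕1⊕0⊕0⊕0⊕0⊕1⊕0⊕1⊕0 = 0
s2: b2⊕b3⊕b6⊕b7⊕b10⊕b11⊕b14⊕b15⊕b18⊕b19⊕b22⊕b23⊕b26⊕b27⊕b30⊕b31 = 1⊕0⊕1⊕0⊕1⊕1⊕0⊕1⊕0⊕0⊕0⊕0⊕1⊕0⊕1⊕0 = 1
s4: b4⊕b5⊕b6⊕b7⊕b12⊕b13⊕b14⊕b15⊕b20⊕b21⊕b22⊕b23⊕b28⊕b29⊕b30⊕b31 = 0⊕0⊕1⊕0⊕1⊕0⊕0⊕1⊕1⊕0⊕0⊕0⊕1⊕1⊕1⊕0 = 1
s8: b8⊕b9⊕b10⊕b11⊕b12⊕b13⊕b14⊕b15⊕b24⊕b25⊕b26⊕b27⊕b28⊕b29⊕b30⊕b31 = 0⊕1⊕1⊕1⊕1⊕0⊕0⊕1⊕0⊕1⊕1⊕0⊕1⊕1⊕1⊕0 = 0
s16: b16⊕b17⊕b18⊕b19⊕b20⊕b21⊕b22⊕b23⊕b24⊕b25⊕b26⊕b27⊕b28⊕b29⊕b30⊕b31 = 0⊕0⊕0⊕0⊕1⊕0⊕0⊕0⊕0⊕1⊕1⊕0⊕1⊕1⊕1⊕0 = 0
Syndrome (s16...s1) = 00110 → position 6.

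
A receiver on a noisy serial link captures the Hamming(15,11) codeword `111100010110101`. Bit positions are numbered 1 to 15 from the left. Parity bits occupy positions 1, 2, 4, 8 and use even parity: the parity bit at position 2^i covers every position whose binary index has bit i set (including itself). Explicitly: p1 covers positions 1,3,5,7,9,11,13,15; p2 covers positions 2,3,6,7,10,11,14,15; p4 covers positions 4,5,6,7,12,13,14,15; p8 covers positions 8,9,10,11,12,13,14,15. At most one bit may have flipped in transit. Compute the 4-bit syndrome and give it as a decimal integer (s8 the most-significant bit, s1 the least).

s1: b1⊕b3⊕b5⊕b7⊕b9⊕b11⊕b13⊕b15 = 1⊕1⊕0⊕0⊕0⊕1⊕1⊕1 = 1
s2: b2⊕b3⊕b6⊕b7⊕b10⊕b11⊕b14⊕b15 = 1⊕1⊕0⊕0⊕1⊕1⊕0⊕1 = 1
s4: b4⊕b5⊕b6⊕b7⊕b12⊕b13⊕b14⊕b15 = 1⊕0⊕0⊕0⊕0⊕1⊕0⊕1 = 1
s8: b8⊕b9⊕b10⊕b11⊕b12⊕b13⊕b14⊕b15 = 1⊕0⊕1⊕1⊕0⊕1⊕0⊕1 = 1
Syndrome (s8...s1) = 1111 → position 15.

15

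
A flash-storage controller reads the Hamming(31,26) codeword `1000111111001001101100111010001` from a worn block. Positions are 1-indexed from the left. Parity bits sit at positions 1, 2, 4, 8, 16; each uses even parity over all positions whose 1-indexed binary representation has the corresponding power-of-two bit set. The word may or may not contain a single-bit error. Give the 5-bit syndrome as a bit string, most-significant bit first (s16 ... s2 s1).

s1: b1⊕b3⊕b5⊕b7⊕b9⊕b11⊕b13⊕b15⊕b17⊕b19⊕b21⊕b23⊕b25⊕b27⊕b29⊕b31 = 1⊕0⊕1⊕1⊕1⊕0⊕1⊕0⊕1⊕1⊕0⊕1⊕1⊕1⊕0⊕1 = 1
s2: b2⊕b3⊕b6⊕b7⊕b10⊕b11⊕b14⊕b15⊕b18⊕b19⊕b22⊕b23⊕b26⊕b27⊕b30⊕b31 = 0⊕0⊕1⊕1⊕1⊕0⊕0⊕0⊕0⊕1⊕0⊕1⊕0⊕1⊕0⊕1 = 1
s4: b4⊕b5⊕b6⊕b7⊕b12⊕b13⊕b14⊕b15⊕b20⊕b21⊕b22⊕b23⊕b28⊕b29⊕b30⊕b31 = 0⊕1⊕1⊕1⊕0⊕1⊕0⊕0⊕1⊕0⊕0⊕1⊕0⊕0⊕0⊕1 = 1
s8: b8⊕b9⊕b10⊕b11⊕b12⊕b13⊕b14⊕b15⊕b24⊕b25⊕b26⊕b27⊕b28⊕b29⊕b30⊕b31 = 1⊕1⊕1⊕0⊕0⊕1⊕0⊕0⊕1⊕1⊕0⊕1⊕0⊕0⊕0⊕1 = 0
s16: b16⊕b17⊕b18⊕b19⊕b20⊕b21⊕b22⊕b23⊕b24⊕b25⊕b26⊕b27⊕b28⊕b29⊕b30⊕b31 = 1⊕1⊕0⊕1⊕1⊕0⊕0⊕1⊕1⊕1⊕0⊕1⊕0⊕0⊕0⊕1 = 1
Syndrome (s16...s1) = 10111 → position 23.

10111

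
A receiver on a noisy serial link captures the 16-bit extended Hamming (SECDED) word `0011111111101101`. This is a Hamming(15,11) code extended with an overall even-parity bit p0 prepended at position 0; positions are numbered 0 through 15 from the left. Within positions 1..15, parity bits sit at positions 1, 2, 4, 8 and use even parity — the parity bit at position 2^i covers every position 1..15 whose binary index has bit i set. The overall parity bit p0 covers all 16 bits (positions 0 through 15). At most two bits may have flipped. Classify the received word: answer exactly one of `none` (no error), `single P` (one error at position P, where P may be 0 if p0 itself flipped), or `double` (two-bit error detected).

s1: b1⊕b3⊕b5⊕b7⊕b9⊕b11⊕b13⊕b15 = 0⊕1⊕1⊕1⊕1⊕0⊕1⊕1 = 0
s2: b2⊕b3⊕b6⊕b7⊕b10⊕b11⊕b14⊕b15 = 1⊕1⊕1⊕1⊕1⊕0⊕0⊕1 = 0
s4: b4⊕b5⊕b6⊕b7⊕b12⊕b13⊕b14⊕b15 = 1⊕1⊕1⊕1⊕1⊕1⊕0⊕1 = 1
s8: b8⊕b9⊕b10⊕b11⊕b12⊕b13⊕b14⊕b15 = 1⊕1⊕1⊕0⊕1⊕1⊕0⊕1 = 0
Syndrome (s8...s1) = 0100 → position 4.
Overall parity (XOR of all 16 bits, including p0): 0⊕0⊕1⊕1⊕1⊕1⊕1⊕1⊕1⊕1⊕1⊕0⊕1⊕1⊕0⊕1 = 0
Overall=0, syndrome position=4 → double-bit error detected (uncorrectable).

double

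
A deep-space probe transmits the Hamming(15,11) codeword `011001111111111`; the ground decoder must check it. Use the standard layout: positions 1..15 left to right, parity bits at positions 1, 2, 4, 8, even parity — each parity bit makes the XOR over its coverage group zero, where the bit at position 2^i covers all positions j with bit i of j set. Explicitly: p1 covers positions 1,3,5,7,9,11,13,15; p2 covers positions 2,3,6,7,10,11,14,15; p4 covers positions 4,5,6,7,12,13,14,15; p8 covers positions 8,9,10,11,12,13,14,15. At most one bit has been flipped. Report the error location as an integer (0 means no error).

s1: b1⊕b3⊕b5⊕b7⊕b9⊕b11⊕b13⊕b15 = 0⊕1⊕0⊕1⊕1⊕1⊕1⊕1 = 0
s2: b2⊕b3⊕b6⊕b7⊕b10⊕b11⊕b14⊕b15 = 1⊕1⊕1⊕1⊕1⊕1⊕1⊕1 = 0
s4: b4⊕b5⊕b6⊕b7⊕b12⊕b13⊕b14⊕b15 = 0⊕0⊕1⊕1⊕1⊕1⊕1⊕1 = 0
s8: b8⊕b9⊕b10⊕b11⊕b12⊕b13⊕b14⊕b15 = 1⊕1⊕1⊕1⊕1⊕1⊕1⊕1 = 0
Syndrome (s8...s1) = 0000 → position 0 (no error).

0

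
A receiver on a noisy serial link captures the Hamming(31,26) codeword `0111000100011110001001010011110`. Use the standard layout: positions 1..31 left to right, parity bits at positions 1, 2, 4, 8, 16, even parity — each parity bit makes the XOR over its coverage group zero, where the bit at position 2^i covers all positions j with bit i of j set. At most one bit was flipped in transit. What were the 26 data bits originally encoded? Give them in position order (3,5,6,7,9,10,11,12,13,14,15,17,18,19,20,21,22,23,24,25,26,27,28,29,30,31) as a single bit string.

10000001111001101010011110

s1: b1⊕b3⊕b5⊕b7⊕b9⊕b11⊕b13⊕b15⊕b17⊕b19⊕b21⊕b23⊕b25⊕b27⊕b29⊕b31 = 0⊕1⊕0⊕0⊕0⊕0⊕1⊕1⊕0⊕1⊕0⊕0⊕0⊕1⊕1⊕0 = 0
s2: b2⊕b3⊕b6⊕b7⊕b10⊕b11⊕b14⊕b15⊕b18⊕b19⊕b22⊕b23⊕b26⊕b27⊕b30⊕b31 = 1⊕1⊕0⊕0⊕0⊕0⊕1⊕1⊕0⊕1⊕1⊕0⊕0⊕1⊕1⊕0 = 0
s4: b4⊕b5⊕b6⊕b7⊕b12⊕b13⊕b14⊕b15⊕b20⊕b21⊕b22⊕b23⊕b28⊕b29⊕b30⊕b31 = 1⊕0⊕0⊕0⊕1⊕1⊕1⊕1⊕0⊕0⊕1⊕0⊕1⊕1⊕1⊕0 = 1
s8: b8⊕b9⊕b10⊕b11⊕b12⊕b13⊕b14⊕b15⊕b24⊕b25⊕b26⊕b27⊕b28⊕b29⊕b30⊕b31 = 1⊕0⊕0⊕0⊕1⊕1⊕1⊕1⊕1⊕0⊕0⊕1⊕1⊕1⊕1⊕0 = 0
s16: b16⊕b17⊕b18⊕b19⊕b20⊕b21⊕b22⊕b23⊕b24⊕b25⊕b26⊕b27⊕b28⊕b29⊕b30⊕b31 = 0⊕0⊕0⊕1⊕0⊕0⊕1⊕0⊕1⊕0⊕0⊕1⊕1⊕1⊕1⊕0 = 1
Syndrome (s16...s1) = 10100 → position 20.
Flip bit 20: corrected codeword = 0111000100011110001101010011110
Data bits at positions 3,5,6,7,9,10,11,12,13,14,15,17,18,19,20,21,22,23,24,25,26,27,28,29,30,31: 10000001111001101010011110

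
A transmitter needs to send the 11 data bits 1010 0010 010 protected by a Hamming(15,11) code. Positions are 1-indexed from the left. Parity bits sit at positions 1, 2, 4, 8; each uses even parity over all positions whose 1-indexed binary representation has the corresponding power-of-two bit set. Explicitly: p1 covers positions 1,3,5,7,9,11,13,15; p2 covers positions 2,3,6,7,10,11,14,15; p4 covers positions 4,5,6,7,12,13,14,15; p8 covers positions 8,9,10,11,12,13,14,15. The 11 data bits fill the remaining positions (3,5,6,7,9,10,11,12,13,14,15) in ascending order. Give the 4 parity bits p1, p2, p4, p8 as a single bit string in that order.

Place data bits at non-power-of-two positions: b3=1, b5=0, b6=1, b7=0, b9=0, b10=0, b11=1, b12=0, b13=0, b14=1, b15=0.
p1 = XOR of data positions {3,5,7,9,11,13,15} = 1⊕0⊕0⊕0⊕1⊕0⊕0 = 0
p2 = XOR of data positions {3,6,7,10,11,14,15} = 1⊕1⊕0⊕0⊕1⊕1⊕0 = 0
p4 = XOR of data positions {5,6,7,12,13,14,15} = 0⊕1⊕0⊕0⊕0⊕1⊕0 = 0
p8 = XOR of data positions {9,10,11,12,13,14,15} = 0⊕0⊕1⊕0⊕0⊕1⊕0 = 0
Parity bits p1,p2,p4,p8 = 0000

0000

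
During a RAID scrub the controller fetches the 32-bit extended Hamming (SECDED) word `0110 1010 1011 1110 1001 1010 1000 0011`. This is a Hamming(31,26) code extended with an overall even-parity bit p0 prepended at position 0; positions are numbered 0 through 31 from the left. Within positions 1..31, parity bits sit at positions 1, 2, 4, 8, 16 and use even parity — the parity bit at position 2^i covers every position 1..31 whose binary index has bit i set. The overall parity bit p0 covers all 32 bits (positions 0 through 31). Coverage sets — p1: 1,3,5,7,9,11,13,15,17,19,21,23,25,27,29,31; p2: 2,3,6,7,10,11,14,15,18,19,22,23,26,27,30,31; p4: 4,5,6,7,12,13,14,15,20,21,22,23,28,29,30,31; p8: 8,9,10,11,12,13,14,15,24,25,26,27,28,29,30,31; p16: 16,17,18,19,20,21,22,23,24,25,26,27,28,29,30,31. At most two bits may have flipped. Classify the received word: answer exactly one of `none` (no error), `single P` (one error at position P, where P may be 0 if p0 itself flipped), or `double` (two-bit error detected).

single 31

s1: b1⊕b3⊕b5⊕b7⊕b9⊕b11⊕b13⊕b15⊕b17⊕b19⊕b21⊕b23⊕b25⊕b27⊕b29⊕b31 = 1⊕0⊕0⊕0⊕0⊕1⊕1⊕0⊕0⊕1⊕0⊕0⊕0⊕0⊕0⊕1 = 1
s2: b2⊕b3⊕b6⊕b7⊕b10⊕b11⊕b14⊕b15⊕b18⊕b19⊕b22⊕b23⊕b26⊕b27⊕b30⊕b31 = 1⊕0⊕1⊕0⊕1⊕1⊕1⊕0⊕0⊕1⊕1⊕0⊕0⊕0⊕1⊕1 = 1
s4: b4⊕b5⊕b6⊕b7⊕b12⊕b13⊕b14⊕b15⊕b20⊕b21⊕b22⊕b23⊕b28⊕b29⊕b30⊕b31 = 1⊕0⊕1⊕0⊕1⊕1⊕1⊕0⊕1⊕0⊕1⊕0⊕0⊕0⊕1⊕1 = 1
s8: b8⊕b9⊕b10⊕b11⊕b12⊕b13⊕b14⊕b15⊕b24⊕b25⊕b26⊕b27⊕b28⊕b29⊕b30⊕b31 = 1⊕0⊕1⊕1⊕1⊕1⊕1⊕0⊕1⊕0⊕0⊕0⊕0⊕0⊕1⊕1 = 1
s16: b16⊕b17⊕b18⊕b19⊕b20⊕b21⊕b22⊕b23⊕b24⊕b25⊕b26⊕b27⊕b28⊕b29⊕b30⊕b31 = 1⊕0⊕0⊕1⊕1⊕0⊕1⊕0⊕1⊕0⊕0⊕0⊕0⊕0⊕1⊕1 = 1
Syndrome (s16...s1) = 11111 → position 31.
Overall parity (XOR of all 32 bits, including p0): 0⊕1⊕1⊕0⊕1⊕0⊕1⊕0⊕1⊕0⊕1⊕1⊕1⊕1⊕1⊕0⊕1⊕0⊕0⊕1⊕1⊕0⊕1⊕0⊕1⊕0⊕0⊕0⊕0⊕0⊕1⊕1 = 1
Overall=1, syndrome position=31 → single-bit error at position 31.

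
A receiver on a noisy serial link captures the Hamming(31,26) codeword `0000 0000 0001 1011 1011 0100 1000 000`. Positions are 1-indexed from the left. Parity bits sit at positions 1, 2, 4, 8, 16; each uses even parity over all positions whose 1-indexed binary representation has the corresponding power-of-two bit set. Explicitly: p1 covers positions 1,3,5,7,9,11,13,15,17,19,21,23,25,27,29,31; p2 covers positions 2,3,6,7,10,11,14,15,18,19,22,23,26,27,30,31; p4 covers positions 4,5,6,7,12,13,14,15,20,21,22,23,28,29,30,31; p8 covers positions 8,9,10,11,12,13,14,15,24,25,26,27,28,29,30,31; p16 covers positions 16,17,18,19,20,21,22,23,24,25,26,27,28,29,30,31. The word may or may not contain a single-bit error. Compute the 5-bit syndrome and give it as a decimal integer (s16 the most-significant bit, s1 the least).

s1: b1⊕b3⊕b5⊕b7⊕b9⊕b11⊕b13⊕b15⊕b17⊕b19⊕b21⊕b23⊕b25⊕b27⊕b29⊕b31 = 0⊕0⊕0⊕0⊕0⊕0⊕1⊕1⊕1⊕1⊕0⊕0⊕1⊕0⊕0⊕0 = 1
s2: b2⊕b3⊕b6⊕b7⊕b10⊕b11⊕b14⊕b15⊕b18⊕b19⊕b22⊕b23⊕b26⊕b27⊕b30⊕b31 = 0⊕0⊕0⊕0⊕0⊕0⊕0⊕1⊕0⊕1⊕1⊕0⊕0⊕0⊕0⊕0 = 1
s4: b4⊕b5⊕b6⊕b7⊕b12⊕b13⊕b14⊕b15⊕b20⊕b21⊕b22⊕b23⊕b28⊕b29⊕b30⊕b31 = 0⊕0⊕0⊕0⊕1⊕1⊕0⊕1⊕1⊕0⊕1⊕0⊕0⊕0⊕0⊕0 = 1
s8: b8⊕b9⊕b10⊕b11⊕b12⊕b13⊕b14⊕b15⊕b24⊕b25⊕b26⊕b27⊕b28⊕b29⊕b30⊕b31 = 0⊕0⊕0⊕0⊕1⊕1⊕0⊕1⊕0⊕1⊕0⊕0⊕0⊕0⊕0⊕0 = 0
s16: b16⊕b17⊕b18⊕b19⊕b20⊕b21⊕b22⊕b23⊕b24⊕b25⊕b26⊕b27⊕b28⊕b29⊕b30⊕b31 = 1⊕1⊕0⊕1⊕1⊕0⊕1⊕0⊕0⊕1⊕0⊕0⊕0⊕0⊕0⊕0 = 0
Syndrome (s16...s1) = 00111 → position 7.

7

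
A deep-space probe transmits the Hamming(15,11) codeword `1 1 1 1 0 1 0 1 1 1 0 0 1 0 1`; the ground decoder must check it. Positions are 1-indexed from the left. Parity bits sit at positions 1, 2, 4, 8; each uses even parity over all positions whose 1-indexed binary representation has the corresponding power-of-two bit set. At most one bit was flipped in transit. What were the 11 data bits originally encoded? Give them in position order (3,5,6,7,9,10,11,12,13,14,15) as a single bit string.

s1: b1⊕b3⊕b5⊕b7⊕b9⊕b11⊕b13⊕b15 = 1⊕1⊕0⊕0⊕1⊕0⊕1⊕1 = 1
s2: b2⊕b3⊕b6⊕b7⊕b10⊕b11⊕b14⊕b15 = 1⊕1⊕1⊕0⊕1⊕0⊕0⊕1 = 1
s4: b4⊕b5⊕b6⊕b7⊕b12⊕b13⊕b14⊕b15 = 1⊕0⊕1⊕0⊕0⊕1⊕0⊕1 = 0
s8: b8⊕b9⊕b10⊕b11⊕b12⊕b13⊕b14⊕b15 = 1⊕1⊕1⊕0⊕0⊕1⊕0⊕1 = 1
Syndrome (s8...s1) = 1011 → position 11.
Flip bit 11: corrected codeword = 111101011110101
Data bits at positions 3,5,6,7,9,10,11,12,13,14,15: 10101110101

10101110101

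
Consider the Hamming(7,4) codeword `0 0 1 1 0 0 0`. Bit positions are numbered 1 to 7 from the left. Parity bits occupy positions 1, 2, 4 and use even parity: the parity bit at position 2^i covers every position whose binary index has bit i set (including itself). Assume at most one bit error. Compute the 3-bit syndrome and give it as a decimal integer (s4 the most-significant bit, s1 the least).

s1: b1⊕b3⊕b5⊕b7 = 0⊕1⊕0⊕0 = 1
s2: b2⊕b3⊕b6⊕b7 = 0⊕1⊕0⊕0 = 1
s4: b4⊕b5⊕b6⊕b7 = 1⊕0⊕0⊕0 = 1
Syndrome (s4...s1) = 111 → position 7.

7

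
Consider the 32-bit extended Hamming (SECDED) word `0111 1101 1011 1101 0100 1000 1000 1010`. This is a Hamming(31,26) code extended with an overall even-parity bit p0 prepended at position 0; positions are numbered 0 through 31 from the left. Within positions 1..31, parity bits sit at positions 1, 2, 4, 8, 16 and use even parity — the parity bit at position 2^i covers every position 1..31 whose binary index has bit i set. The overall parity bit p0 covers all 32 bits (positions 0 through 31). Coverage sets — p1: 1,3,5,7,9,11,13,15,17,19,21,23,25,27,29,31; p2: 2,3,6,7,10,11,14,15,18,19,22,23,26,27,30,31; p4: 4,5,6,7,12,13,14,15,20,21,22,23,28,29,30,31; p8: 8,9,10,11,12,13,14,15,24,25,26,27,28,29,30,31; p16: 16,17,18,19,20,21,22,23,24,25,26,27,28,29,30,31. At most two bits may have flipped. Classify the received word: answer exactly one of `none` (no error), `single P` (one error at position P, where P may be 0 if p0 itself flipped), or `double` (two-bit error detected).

single 30

s1: b1⊕b3⊕b5⊕b7⊕b9⊕b11⊕b13⊕b15⊕b17⊕b19⊕b21⊕b23⊕b25⊕b27⊕b29⊕b31 = 1⊕1⊕1⊕1⊕0⊕1⊕1⊕1⊕1⊕0⊕0⊕0⊕0⊕0⊕0⊕0 = 0
s2: b2⊕b3⊕b6⊕b7⊕b10⊕b11⊕b14⊕b15⊕b18⊕b19⊕b22⊕b23⊕b26⊕b27⊕b30⊕b31 = 1⊕1⊕0⊕1⊕1⊕1⊕0⊕1⊕0⊕0⊕0⊕0⊕0⊕0⊕1⊕0 = 1
s4: b4⊕b5⊕b6⊕b7⊕b12⊕b13⊕b14⊕b15⊕b20⊕b21⊕b22⊕b23⊕b28⊕b29⊕b30⊕b31 = 1⊕1⊕0⊕1⊕1⊕1⊕0⊕1⊕1⊕0⊕0⊕0⊕1⊕0⊕1⊕0 = 1
s8: b8⊕b9⊕b10⊕b11⊕b12⊕b13⊕b14⊕b15⊕b24⊕b25⊕b26⊕b27⊕b28⊕b29⊕b30⊕b31 = 1⊕0⊕1⊕1⊕1⊕1⊕0⊕1⊕1⊕0⊕0⊕0⊕1⊕0⊕1⊕0 = 1
s16: b16⊕b17⊕b18⊕b19⊕b20⊕b21⊕b22⊕b23⊕b24⊕b25⊕b26⊕b27⊕b28⊕b29⊕b30⊕b31 = 0⊕1⊕0⊕0⊕1⊕0⊕0⊕0⊕1⊕0⊕0⊕0⊕1⊕0⊕1⊕0 = 1
Syndrome (s16...s1) = 11110 → position 30.
Overall parity (XOR of all 32 bits, including p0): 0⊕1⊕1⊕1⊕1⊕1⊕0⊕1⊕1⊕0⊕1⊕1⊕1⊕1⊕0⊕1⊕0⊕1⊕0⊕0⊕1⊕0⊕0⊕0⊕1⊕0⊕0⊕0⊕1⊕0⊕1⊕0 = 1
Overall=1, syndrome position=30 → single-bit error at position 30.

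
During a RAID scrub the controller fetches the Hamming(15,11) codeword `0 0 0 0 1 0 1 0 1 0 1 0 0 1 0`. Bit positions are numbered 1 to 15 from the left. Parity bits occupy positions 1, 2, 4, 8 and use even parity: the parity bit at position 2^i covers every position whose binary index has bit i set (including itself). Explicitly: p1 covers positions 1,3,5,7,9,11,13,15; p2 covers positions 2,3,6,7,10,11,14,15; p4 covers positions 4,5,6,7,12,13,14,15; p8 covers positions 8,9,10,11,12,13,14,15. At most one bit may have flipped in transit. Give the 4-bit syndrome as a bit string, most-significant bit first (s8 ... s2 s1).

1110

s1: b1⊕b3⊕b5⊕b7⊕b9⊕b11⊕b13⊕b15 = 0⊕0⊕1⊕1⊕1⊕1⊕0⊕0 = 0
s2: b2⊕b3⊕b6⊕b7⊕b10⊕b11⊕b14⊕b15 = 0⊕0⊕0⊕1⊕0⊕1⊕1⊕0 = 1
s4: b4⊕b5⊕b6⊕b7⊕b12⊕b13⊕b14⊕b15 = 0⊕1⊕0⊕1⊕0⊕0⊕1⊕0 = 1
s8: b8⊕b9⊕b10⊕b11⊕b12⊕b13⊕b14⊕b15 = 0⊕1⊕0⊕1⊕0⊕0⊕1⊕0 = 1
Syndrome (s8...s1) = 1110 → position 14.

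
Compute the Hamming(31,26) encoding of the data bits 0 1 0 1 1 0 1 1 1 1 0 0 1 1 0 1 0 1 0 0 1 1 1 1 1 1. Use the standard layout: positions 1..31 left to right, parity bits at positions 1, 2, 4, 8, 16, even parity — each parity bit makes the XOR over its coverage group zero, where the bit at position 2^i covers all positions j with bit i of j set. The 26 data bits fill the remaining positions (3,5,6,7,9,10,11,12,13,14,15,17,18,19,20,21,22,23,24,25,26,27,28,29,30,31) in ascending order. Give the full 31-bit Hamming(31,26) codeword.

1001101110111100011010100111111

Place data bits at non-power-of-two positions: b3=0, b5=1, b6=0, b7=1, b9=1, b10=0, b11=1, b12=1, b13=1, b14=1, b15=0, b17=0, b18=1, b19=1, b20=0, b21=1, b22=0, b23=1, b24=0, b25=0, b26=1, b27=1, b28=1, b29=1, b30=1, b31=1.
p1 = XOR of data positions {3,5,7,9,11,13,15,17,19,21,23,25,27,29,31} = 0⊕1⊕1⊕1⊕1⊕1⊕0⊕0⊕1⊕1⊕1⊕0⊕1⊕1⊕1 = 1
p2 = XOR of data positions {3,6,7,10,11,14,15,18,19,22,23,26,27,30,31} = 0⊕0⊕1⊕0⊕1⊕1⊕0⊕1⊕1⊕0⊕1⊕1⊕1⊕1⊕1 = 0
p4 = XOR of data positions {5,6,7,12,13,14,15,20,21,22,23,28,29,30,31} = 1⊕0⊕1⊕1⊕1⊕1⊕0⊕0⊕1⊕0⊕1⊕1⊕1⊕1⊕1 = 1
p8 = XOR of data positions {9,10,11,12,13,14,15,24,25,26,27,28,29,30,31} = 1⊕0⊕1⊕1⊕1⊕1⊕0⊕0⊕0⊕1⊕1⊕1⊕1⊕1⊕1 = 1
p16 = XOR of data positions {17,18,19,20,21,22,23,24,25,26,27,28,29,30,31} = 0⊕1⊕1⊕0⊕1⊕0⊕1⊕0⊕0⊕1⊕1⊕1⊕1⊕1⊕1 = 0
Codeword b1..b31 = 1001101110111100011010100111111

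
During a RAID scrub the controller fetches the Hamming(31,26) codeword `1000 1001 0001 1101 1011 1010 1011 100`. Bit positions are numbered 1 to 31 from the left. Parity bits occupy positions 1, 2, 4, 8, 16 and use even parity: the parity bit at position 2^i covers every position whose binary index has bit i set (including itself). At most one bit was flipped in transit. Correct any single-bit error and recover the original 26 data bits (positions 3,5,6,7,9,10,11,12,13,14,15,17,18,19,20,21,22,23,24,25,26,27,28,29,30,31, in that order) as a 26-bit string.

s1: b1⊕b3⊕b5⊕b7⊕b9⊕b11⊕b13⊕b15⊕b17⊕b19⊕b21⊕b23⊕b25⊕b27⊕b29⊕b31 = 1⊕0⊕1⊕0⊕0⊕0⊕1⊕0⊕1⊕1⊕1⊕1⊕1⊕1⊕1⊕0 = 0
s2: b2⊕b3⊕b6⊕b7⊕b10⊕b11⊕b14⊕b15⊕b18⊕b19⊕b22⊕b23⊕b26⊕b27⊕b30⊕b31 = 0⊕0⊕0⊕0⊕0⊕0⊕1⊕0⊕0⊕1⊕0⊕1⊕0⊕1⊕0⊕0 = 0
s4: b4⊕b5⊕b6⊕b7⊕b12⊕b13⊕b14⊕b15⊕b20⊕b21⊕b22⊕b23⊕b28⊕b29⊕b30⊕b31 = 0⊕1⊕0⊕0⊕1⊕1⊕1⊕0⊕1⊕1⊕0⊕1⊕1⊕1⊕0⊕0 = 1
s8: b8⊕b9⊕b10⊕b11⊕b12⊕b13⊕b14⊕b15⊕b24⊕b25⊕b26⊕b27⊕b28⊕b29⊕b30⊕b31 = 1⊕0⊕0⊕0⊕1⊕1⊕1⊕0⊕0⊕1⊕0⊕1⊕1⊕1⊕0⊕0 = 0
s16: b16⊕b17⊕b18⊕b19⊕b20⊕b21⊕b22⊕b23⊕b24⊕b25⊕b26⊕b27⊕b28⊕b29⊕b30⊕b31 = 1⊕1⊕0⊕1⊕1⊕1⊕0⊕1⊕0⊕1⊕0⊕1⊕1⊕1⊕0⊕0 = 0
Syndrome (s16...s1) = 00100 → position 4.
Flip bit 4: corrected codeword = 1001100100011101101110101011100
Data bits at positions 3,5,6,7,9,10,11,12,13,14,15,17,18,19,20,21,22,23,24,25,26,27,28,29,30,31: 01000001110101110101011100

01000001110101110101011100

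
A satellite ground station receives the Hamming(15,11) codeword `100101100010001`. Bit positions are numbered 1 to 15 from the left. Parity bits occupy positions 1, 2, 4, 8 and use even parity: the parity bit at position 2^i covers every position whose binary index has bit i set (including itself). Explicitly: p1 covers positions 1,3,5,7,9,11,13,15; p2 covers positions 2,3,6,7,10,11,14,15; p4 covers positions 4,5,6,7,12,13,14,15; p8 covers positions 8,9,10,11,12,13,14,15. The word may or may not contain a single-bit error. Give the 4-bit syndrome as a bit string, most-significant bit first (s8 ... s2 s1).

0000

s1: b1⊕b3⊕b5⊕b7⊕b9⊕b11⊕b13⊕b15 = 1⊕0⊕0⊕1⊕0⊕1⊕0⊕1 = 0
s2: b2⊕b3⊕b6⊕b7⊕b10⊕b11⊕b14⊕b15 = 0⊕0⊕1⊕1⊕0⊕1⊕0⊕1 = 0
s4: b4⊕b5⊕b6⊕b7⊕b12⊕b13⊕b14⊕b15 = 1⊕0⊕1⊕1⊕0⊕0⊕0⊕1 = 0
s8: b8⊕b9⊕b10⊕b11⊕b12⊕b13⊕b14⊕b15 = 0⊕0⊕0⊕1⊕0⊕0⊕0⊕1 = 0
Syndrome (s8...s1) = 0000 → position 0 (no error).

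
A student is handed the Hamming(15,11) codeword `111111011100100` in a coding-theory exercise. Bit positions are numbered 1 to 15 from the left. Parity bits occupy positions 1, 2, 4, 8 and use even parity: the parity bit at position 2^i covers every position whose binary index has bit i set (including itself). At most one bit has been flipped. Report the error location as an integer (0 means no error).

s1: b1⊕b3⊕b5⊕b7⊕b9⊕b11⊕b13⊕b15 = 1⊕1⊕1⊕0⊕1⊕0⊕1⊕0 = 1
s2: b2⊕b3⊕b6⊕b7⊕b10⊕b11⊕b14⊕b15 = 1⊕1⊕1⊕0⊕1⊕0⊕0⊕0 = 0
s4: b4⊕b5⊕b6⊕b7⊕b12⊕b13⊕b14⊕b15 = 1⊕1⊕1⊕0⊕0⊕1⊕0⊕0 = 0
s8: b8⊕b9⊕b10⊕b11⊕b12⊕b13⊕b14⊕b15 = 1⊕1⊕1⊕0⊕0⊕1⊕0⊕0 = 0
Syndrome (s8...s1) = 0001 → position 1.

1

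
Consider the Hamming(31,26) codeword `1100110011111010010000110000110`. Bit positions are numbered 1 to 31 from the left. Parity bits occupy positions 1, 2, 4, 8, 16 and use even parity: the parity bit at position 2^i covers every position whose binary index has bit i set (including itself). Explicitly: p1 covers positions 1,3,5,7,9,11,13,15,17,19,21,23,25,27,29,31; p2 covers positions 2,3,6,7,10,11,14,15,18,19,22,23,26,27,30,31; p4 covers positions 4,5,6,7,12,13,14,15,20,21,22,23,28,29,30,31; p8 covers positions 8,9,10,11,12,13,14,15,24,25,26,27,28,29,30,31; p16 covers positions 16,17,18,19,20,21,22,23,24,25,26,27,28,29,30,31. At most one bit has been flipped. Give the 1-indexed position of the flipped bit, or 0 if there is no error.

24

s1: b1⊕b3⊕b5⊕b7⊕b9⊕b11⊕b13⊕b15⊕b17⊕b19⊕b21⊕b23⊕b25⊕b27⊕b29⊕b31 = 1⊕0⊕1⊕0⊕1⊕1⊕1⊕1⊕0⊕0⊕0⊕1⊕0⊕0⊕1⊕0 = 0
s2: b2⊕b3⊕b6⊕b7⊕b10⊕b11⊕b14⊕b15⊕b18⊕b19⊕b22⊕b23⊕b26⊕b27⊕b30⊕b31 = 1⊕0⊕1⊕0⊕1⊕1⊕0⊕1⊕1⊕0⊕0⊕1⊕0⊕0⊕1⊕0 = 0
s4: b4⊕b5⊕b6⊕b7⊕b12⊕b13⊕b14⊕b15⊕b20⊕b21⊕b22⊕b23⊕b28⊕b29⊕b30⊕b31 = 0⊕1⊕1⊕0⊕1⊕1⊕0⊕1⊕0⊕0⊕0⊕1⊕0⊕1⊕1⊕0 = 0
s8: b8⊕b9⊕b10⊕b11⊕b12⊕b13⊕b14⊕b15⊕b24⊕b25⊕b26⊕b27⊕b28⊕b29⊕b30⊕b31 = 0⊕1⊕1⊕1⊕1⊕1⊕0⊕1⊕1⊕0⊕0⊕0⊕0⊕1⊕1⊕0 = 1
s16: b16⊕b17⊕b18⊕b19⊕b20⊕b21⊕b22⊕b23⊕b24⊕b25⊕b26⊕b27⊕b28⊕b29⊕b30⊕b31 = 0⊕0⊕1⊕0⊕0⊕0⊕0⊕1⊕1⊕0⊕0⊕0⊕0⊕1⊕1⊕0 = 1
Syndrome (s16...s1) = 11000 → position 24.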